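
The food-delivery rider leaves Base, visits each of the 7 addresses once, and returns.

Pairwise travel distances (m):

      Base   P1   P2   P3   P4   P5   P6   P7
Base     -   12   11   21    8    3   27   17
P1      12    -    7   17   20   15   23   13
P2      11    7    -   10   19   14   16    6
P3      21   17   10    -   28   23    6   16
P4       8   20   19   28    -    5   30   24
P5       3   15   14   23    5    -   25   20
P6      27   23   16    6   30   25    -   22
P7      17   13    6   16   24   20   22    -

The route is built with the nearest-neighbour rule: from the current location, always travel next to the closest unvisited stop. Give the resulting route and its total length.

Nearest-neighbour total = 96 m; route Base → P5 → P4 → P2 → P7 → P1 → P3 → P6 → Base.

At Base the remaining stops are P5 3, P4 8, P2 11, P1 12, P7 17, P3 21, P6 27; go to P5.
At P5 the remaining stops are P4 5, P2 14, P1 15, P7 20, P3 23, P6 25; go to P4.
At P4 the remaining stops are P2 19, P1 20, P7 24, P3 28, P6 30; go to P2.
At P2 the remaining stops are P7 6, P1 7, P3 10, P6 16; go to P7.
At P7 the remaining stops are P1 13, P3 16, P6 22; go to P1.
At P1 the remaining stops are P3 17, P6 23; go to P3.
At P3 the remaining stops are P6 6; go to P6.
Return P6→Base: 27.
Total = 3 + 5 + 19 + 6 + 13 + 17 + 6 + 27 = 96.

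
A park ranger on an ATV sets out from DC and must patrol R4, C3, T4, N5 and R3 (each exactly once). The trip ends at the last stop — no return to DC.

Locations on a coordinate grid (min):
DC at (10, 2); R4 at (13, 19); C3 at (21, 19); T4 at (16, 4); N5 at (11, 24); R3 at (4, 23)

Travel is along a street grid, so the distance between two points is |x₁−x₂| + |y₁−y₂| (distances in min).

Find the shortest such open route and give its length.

51 min — the minimum one-way total.

There are 5! = 120 possible orderings.
DC → R4 → C3 → T4 → N5 → R3: 20+8+20+25+8 = 81
DC → R4 → C3 → T4 → R3 → N5: 20+8+20+31+8 = 87
DC → R4 → C3 → N5 → T4 → R3: 20+8+15+25+31 = 99
DC → R4 → C3 → N5 → R3 → T4: 20+8+15+8+31 = 82
DC → R4 → C3 → R3 → T4 → N5: 20+8+21+31+25 = 105
DC → R4 → C3 → R3 → N5 → T4: 20+8+21+8+25 = 82
DC → R4 → T4 → C3 → N5 → R3: 20+18+20+15+8 = 81
DC → R4 → T4 → C3 → R3 → N5: 20+18+20+21+8 = 87
DC → R4 → T4 → N5 → C3 → R3: 20+18+25+15+21 = 99
DC → R4 → T4 → N5 → R3 → C3: 20+18+25+8+21 = 92
DC → R4 → T4 → R3 → C3 → N5: 20+18+31+21+15 = 105
DC → R4 → T4 → R3 → N5 → C3: 20+18+31+8+15 = 92
DC → R4 → N5 → C3 → T4 → R3: 20+7+15+20+31 = 93
DC → R4 → N5 → C3 → R3 → T4: 20+7+15+21+31 = 94
… (106 more)
DC → T4 → C3 → R4 → N5 → R3: 8+20+8+7+8 = 51  ← best
The minimum is 51.
One shortest path: DC → T4 → C3 → R4 → N5 → R3.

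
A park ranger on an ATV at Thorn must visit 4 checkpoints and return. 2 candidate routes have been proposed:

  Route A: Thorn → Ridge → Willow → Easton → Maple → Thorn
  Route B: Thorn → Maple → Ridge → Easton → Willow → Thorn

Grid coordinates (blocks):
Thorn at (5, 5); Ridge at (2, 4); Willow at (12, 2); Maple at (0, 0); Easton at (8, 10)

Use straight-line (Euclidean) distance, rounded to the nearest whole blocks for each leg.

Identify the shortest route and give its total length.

36 blocks — Route B is the shortest.

Route A: 3 + 10 + 9 + 13 + 7 = 42
Route B: 7 + 4 + 8 + 9 + 8 = 36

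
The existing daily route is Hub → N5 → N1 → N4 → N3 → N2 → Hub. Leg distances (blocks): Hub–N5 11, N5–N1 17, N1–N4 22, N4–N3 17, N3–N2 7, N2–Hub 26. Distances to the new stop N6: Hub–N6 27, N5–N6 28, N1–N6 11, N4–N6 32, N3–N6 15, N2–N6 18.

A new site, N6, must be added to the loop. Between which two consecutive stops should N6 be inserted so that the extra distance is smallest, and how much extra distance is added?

Adding 19 blocks by placing N6 on the N2–Hub leg.

Insertion cost between consecutive stops i–j is d(i,N6) + d(N6,j) − d(i,j):
  between Hub and N5: 27 + 28 − 11 = 44
  between N5 and N1: 28 + 11 − 17 = 22
  between N1 and N4: 11 + 32 − 22 = 21
  between N4 and N3: 32 + 15 − 17 = 30
  between N3 and N2: 15 + 18 − 7 = 26
  between N2 and Hub: 18 + 27 − 26 = 19
Cheapest insertion is between N2 and Hub, adding 19.
New total = 100 + 19 = 119.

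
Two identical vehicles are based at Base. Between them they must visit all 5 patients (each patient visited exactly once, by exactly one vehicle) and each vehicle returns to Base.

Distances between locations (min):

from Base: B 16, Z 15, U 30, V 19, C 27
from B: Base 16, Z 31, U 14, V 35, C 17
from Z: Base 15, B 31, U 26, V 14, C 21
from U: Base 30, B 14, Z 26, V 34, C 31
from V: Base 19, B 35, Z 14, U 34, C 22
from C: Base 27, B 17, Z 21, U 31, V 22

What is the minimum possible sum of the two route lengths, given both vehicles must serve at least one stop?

Try each way of splitting the stops between the two vehicles (each non-empty) and, for each split, find the best tour for each vehicle:
  {B} + {Z, U, V, C}: 32 + 112 = 144
  {Z} + {B, U, V, C}: 30 + 102 = 132
  {B, Z} + {U, V, C}: 62 + 102 = 164
  {U} + {B, Z, V, C}: 60 + 84 = 144
  {B, U} + {Z, V, C}: 60 + 77 = 137
  {Z, U} + {B, V, C}: 71 + 74 = 145
  … (15 splits in total)
Best: vehicle 1 Base → Z → Base = 30; vehicle 2 Base → B → U → C → V → Base = 102; combined 132.

132 min — the smallest possible combined total.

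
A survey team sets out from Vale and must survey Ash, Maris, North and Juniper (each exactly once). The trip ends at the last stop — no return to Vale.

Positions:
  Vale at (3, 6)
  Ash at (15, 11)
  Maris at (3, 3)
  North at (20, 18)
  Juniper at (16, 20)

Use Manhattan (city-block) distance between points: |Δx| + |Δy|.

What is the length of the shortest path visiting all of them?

39 — the minimum one-way total.

There are 4! = 24 possible orderings.
Vale - Ash - Maris - North - Juniper: 17+20+32+6 = 75
Vale - Ash - Maris - Juniper - North: 17+20+30+6 = 73
Vale - Ash - North - Maris - Juniper: 17+12+32+30 = 91
Vale - Ash - North - Juniper - Maris: 17+12+6+30 = 65
Vale - Ash - Juniper - Maris - North: 17+10+30+32 = 89
Vale - Ash - Juniper - North - Maris: 17+10+6+32 = 65
Vale - Maris - Ash - North - Juniper: 3+20+12+6 = 41
Vale - Maris - Ash - Juniper - North: 3+20+10+6 = 39
Vale - Maris - North - Ash - Juniper: 3+32+12+10 = 57
Vale - Maris - North - Juniper - Ash: 3+32+6+10 = 51
Vale - Maris - Juniper - Ash - North: 3+30+10+12 = 55
Vale - Maris - Juniper - North - Ash: 3+30+6+12 = 51
Vale - North - Ash - Maris - Juniper: 29+12+20+30 = 91
Vale - North - Ash - Juniper - Maris: 29+12+10+30 = 81
… (10 more)
The minimum is 39.
One shortest path: Vale → Maris → Ash → Juniper → North.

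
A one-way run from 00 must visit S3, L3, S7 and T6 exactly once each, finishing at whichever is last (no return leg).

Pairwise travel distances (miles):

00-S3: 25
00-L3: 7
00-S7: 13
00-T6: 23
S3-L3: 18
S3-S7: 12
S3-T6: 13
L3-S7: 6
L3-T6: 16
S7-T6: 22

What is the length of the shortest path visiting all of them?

There are 4! = 24 possible orderings.
00 - S3 - L3 - S7 - T6: 25+18+6+22 = 71
00 - S3 - L3 - T6 - S7: 25+18+16+22 = 81
00 - S3 - S7 - L3 - T6: 25+12+6+16 = 59
00 - S3 - S7 - T6 - L3: 25+12+22+16 = 75
00 - S3 - T6 - L3 - S7: 25+13+16+6 = 60
00 - S3 - T6 - S7 - L3: 25+13+22+6 = 66
00 - L3 - S3 - S7 - T6: 7+18+12+22 = 59
00 - L3 - S3 - T6 - S7: 7+18+13+22 = 60
00 - L3 - S7 - S3 - T6: 7+6+12+13 = 38
00 - L3 - S7 - T6 - S3: 7+6+22+13 = 48
00 - L3 - T6 - S3 - S7: 7+16+13+12 = 48
00 - L3 - T6 - S7 - S3: 7+16+22+12 = 57
00 - S7 - S3 - L3 - T6: 13+12+18+16 = 59
00 - S7 - S3 - T6 - L3: 13+12+13+16 = 54
… (10 more)
The minimum is 38.
One shortest path: 00 → L3 → S7 → S3 → T6.

Minimum one-way distance = 38 miles.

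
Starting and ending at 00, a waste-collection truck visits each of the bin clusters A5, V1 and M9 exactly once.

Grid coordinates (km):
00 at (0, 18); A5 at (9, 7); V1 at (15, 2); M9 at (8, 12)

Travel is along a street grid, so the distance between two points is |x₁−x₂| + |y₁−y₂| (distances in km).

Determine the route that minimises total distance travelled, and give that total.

62 km — the shortest possible round trip.

With 3 stops there are 3!/2 = 3 distinct round trips (a route and its reverse cost the same).
00 - A5 - V1 - M9 - 00: 20+11+17+14 = 62
00 - A5 - M9 - V1 - 00: 20+6+17+31 = 74
00 - V1 - A5 - M9 - 00: 31+11+6+14 = 62
The minimum is 62.
One optimal route: 00 → A5 → V1 → M9 → 00 (or its reverse).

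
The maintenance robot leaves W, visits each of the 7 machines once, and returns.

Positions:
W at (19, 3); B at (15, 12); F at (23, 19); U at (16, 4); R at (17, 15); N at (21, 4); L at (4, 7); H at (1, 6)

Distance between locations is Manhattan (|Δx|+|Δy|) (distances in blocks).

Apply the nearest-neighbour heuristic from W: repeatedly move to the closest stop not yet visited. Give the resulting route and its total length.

Total distance 88 blocks via the nearest-neighbour route W → N → U → B → R → F → L → H → W.

W → [N:3 / U:4 / B:13 / R:14 / L:19 / F:20 / H:21] → N (3)
N → [U:5 / B:14 / R:15 / F:17 / L:20 / H:22] → U (5)
U → [B:9 / R:12 / L:15 / H:17 / F:22] → B (9)
B → [R:5 / F:15 / L:16 / H:20] → R (5)
R → [F:10 / L:21 / H:25] → F (10)
F → [L:31 / H:35] → L (31)
L → [H:4] → H (4)
Return H→W: 21.
Total = 3 + 5 + 9 + 5 + 10 + 31 + 4 + 21 = 88.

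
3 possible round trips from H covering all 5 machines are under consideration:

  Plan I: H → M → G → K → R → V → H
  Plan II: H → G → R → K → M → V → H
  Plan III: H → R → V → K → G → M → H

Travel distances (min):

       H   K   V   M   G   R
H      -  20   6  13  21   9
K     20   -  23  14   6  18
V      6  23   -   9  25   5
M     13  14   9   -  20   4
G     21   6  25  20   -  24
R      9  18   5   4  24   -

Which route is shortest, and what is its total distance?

Plan I: 13 + 20 + 6 + 18 + 5 + 6 = 68
Plan II: 21 + 24 + 18 + 14 + 9 + 6 = 92
Plan III: 9 + 5 + 23 + 6 + 20 + 13 = 76

Shortest is Plan I, total 68 min.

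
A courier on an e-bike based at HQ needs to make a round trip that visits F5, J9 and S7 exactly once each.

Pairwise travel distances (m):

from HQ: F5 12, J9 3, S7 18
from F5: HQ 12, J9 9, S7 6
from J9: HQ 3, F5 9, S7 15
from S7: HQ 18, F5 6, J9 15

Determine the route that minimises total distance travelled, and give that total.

Minimum total distance: 36 m.

HQ - F5 - J9 - S7 - HQ: 12+9+15+18 = 54
HQ - F5 - S7 - J9 - HQ: 12+6+15+3 = 36
HQ - J9 - F5 - S7 - HQ: 3+9+6+18 = 36
The minimum is 36.
One optimal route: HQ → F5 → S7 → J9 → HQ (or its reverse).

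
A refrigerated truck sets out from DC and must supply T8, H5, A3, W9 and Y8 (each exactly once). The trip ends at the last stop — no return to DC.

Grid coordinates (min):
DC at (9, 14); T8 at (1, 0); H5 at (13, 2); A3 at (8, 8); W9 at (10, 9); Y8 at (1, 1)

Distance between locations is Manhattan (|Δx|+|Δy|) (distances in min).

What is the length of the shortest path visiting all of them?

Shortest open route: 34 min.

There are 5! = 120 possible orderings.
DC → T8 → H5 → A3 → W9 → Y8: 22+14+11+3+17 = 67
DC → T8 → H5 → A3 → Y8 → W9: 22+14+11+14+17 = 78
DC → T8 → H5 → W9 → A3 → Y8: 22+14+10+3+14 = 63
DC → T8 → H5 → W9 → Y8 → A3: 22+14+10+17+14 = 77
DC → T8 → H5 → Y8 → A3 → W9: 22+14+13+14+3 = 66
DC → T8 → H5 → Y8 → W9 → A3: 22+14+13+17+3 = 69
DC → T8 → A3 → H5 → W9 → Y8: 22+15+11+10+17 = 75
DC → T8 → A3 → H5 → Y8 → W9: 22+15+11+13+17 = 78
DC → T8 → A3 → W9 → H5 → Y8: 22+15+3+10+13 = 63
DC → T8 → A3 → W9 → Y8 → H5: 22+15+3+17+13 = 70
DC → T8 → A3 → Y8 → H5 → W9: 22+15+14+13+10 = 74
DC → T8 → A3 → Y8 → W9 → H5: 22+15+14+17+10 = 78
DC → T8 → W9 → H5 → A3 → Y8: 22+18+10+11+14 = 75
DC → T8 → W9 → H5 → Y8 → A3: 22+18+10+13+14 = 77
… (106 more)
DC → A3 → W9 → H5 → Y8 → T8: 7+3+10+13+1 = 34  ← best
The minimum is 34.
One shortest path: DC → A3 → W9 → H5 → Y8 → T8.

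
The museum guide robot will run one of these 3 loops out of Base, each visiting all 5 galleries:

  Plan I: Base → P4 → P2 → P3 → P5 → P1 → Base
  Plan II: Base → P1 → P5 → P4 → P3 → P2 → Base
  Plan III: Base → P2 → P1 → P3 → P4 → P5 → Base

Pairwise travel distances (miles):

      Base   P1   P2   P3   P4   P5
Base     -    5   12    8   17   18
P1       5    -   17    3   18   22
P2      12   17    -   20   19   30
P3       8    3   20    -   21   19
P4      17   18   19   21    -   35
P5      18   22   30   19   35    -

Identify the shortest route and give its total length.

102 miles — Plan I is the shortest.

Plan I: 17 + 19 + 20 + 19 + 22 + 5 = 102
Plan II: 5 + 22 + 35 + 21 + 20 + 12 = 115
Plan III: 12 + 17 + 3 + 21 + 35 + 18 = 106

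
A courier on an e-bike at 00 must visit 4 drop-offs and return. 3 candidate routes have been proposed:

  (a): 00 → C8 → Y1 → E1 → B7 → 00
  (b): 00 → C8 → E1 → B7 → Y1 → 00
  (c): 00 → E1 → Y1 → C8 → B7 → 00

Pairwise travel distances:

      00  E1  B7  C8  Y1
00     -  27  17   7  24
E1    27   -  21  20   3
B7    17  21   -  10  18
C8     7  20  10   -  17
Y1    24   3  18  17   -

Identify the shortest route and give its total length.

Shortest is (a), total 65.

(a): 7 + 17 + 3 + 21 + 17 = 65
(b): 7 + 20 + 21 + 18 + 24 = 90
(c): 27 + 3 + 17 + 10 + 17 = 74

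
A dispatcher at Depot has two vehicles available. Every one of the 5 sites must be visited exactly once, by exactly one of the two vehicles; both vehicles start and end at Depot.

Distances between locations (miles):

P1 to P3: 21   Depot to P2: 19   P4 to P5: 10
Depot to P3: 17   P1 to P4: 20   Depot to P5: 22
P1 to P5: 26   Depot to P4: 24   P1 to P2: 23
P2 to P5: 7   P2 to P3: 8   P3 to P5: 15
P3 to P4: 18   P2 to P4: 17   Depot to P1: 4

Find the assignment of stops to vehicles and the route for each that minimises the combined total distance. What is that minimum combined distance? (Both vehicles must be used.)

74 miles — the smallest possible combined total.

Check every non-empty split of the stops between the two vehicles; for each half take its own optimal tour:
  {P1} + {P2, P3, P4, P5}: 8 + 66 = 74
  {P2} + {P1, P3, P4, P5}: 38 + 66 = 104
  {P1, P2} + {P3, P4, P5}: 46 + 66 = 112
  {P3} + {P1, P2, P4, P5}: 34 + 60 = 94
  {P1, P3} + {P2, P4, P5}: 42 + 60 = 102
  {P2, P3} + {P1, P4, P5}: 44 + 56 = 100
  … (15 splits in total)
Best: vehicle 1 Depot → P1 → Depot = 8; vehicle 2 Depot → P3 → P2 → P5 → P4 → Depot = 66; combined 74.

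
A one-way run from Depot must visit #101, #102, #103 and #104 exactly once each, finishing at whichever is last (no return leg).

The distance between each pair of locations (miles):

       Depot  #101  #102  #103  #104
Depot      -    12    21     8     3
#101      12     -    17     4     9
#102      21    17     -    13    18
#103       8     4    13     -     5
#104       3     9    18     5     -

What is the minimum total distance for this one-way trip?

Minimum one-way distance = 29 miles.

There are 4! = 24 possible orderings.
Depot→#101→#102→#103→#104: 12+17+13+5 = 47
Depot→#101→#102→#104→#103: 12+17+18+5 = 52
Depot→#101→#103→#102→#104: 12+4+13+18 = 47
Depot→#101→#103→#104→#102: 12+4+5+18 = 39
Depot→#101→#104→#102→#103: 12+9+18+13 = 52
Depot→#101→#104→#103→#102: 12+9+5+13 = 39
Depot→#102→#101→#103→#104: 21+17+4+5 = 47
Depot→#102→#101→#104→#103: 21+17+9+5 = 52
Depot→#102→#103→#101→#104: 21+13+4+9 = 47
Depot→#102→#103→#104→#101: 21+13+5+9 = 48
Depot→#102→#104→#101→#103: 21+18+9+4 = 52
Depot→#102→#104→#103→#101: 21+18+5+4 = 48
Depot→#103→#101→#102→#104: 8+4+17+18 = 47
Depot→#103→#101→#104→#102: 8+4+9+18 = 39
… (10 more)
Depot→#104→#101→#103→#102: 3+9+4+13 = 29  ← best
The minimum is 29.
One shortest path: Depot → #104 → #101 → #103 → #102.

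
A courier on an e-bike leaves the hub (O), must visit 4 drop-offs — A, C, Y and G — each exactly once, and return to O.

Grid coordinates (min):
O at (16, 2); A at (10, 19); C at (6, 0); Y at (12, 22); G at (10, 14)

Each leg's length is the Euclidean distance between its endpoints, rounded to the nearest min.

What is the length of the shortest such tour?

Minimum total distance: 54 min.

O → A → C → Y → G → O: 18+19+23+8+13 = 81
O → A → C → G → Y → O: 18+19+15+8+20 = 80
O → A → Y → C → G → O: 18+4+23+15+13 = 73
O → A → Y → G → C → O: 18+4+8+15+10 = 55
O → A → G → C → Y → O: 18+5+15+23+20 = 81
O → A → G → Y → C → O: 18+5+8+23+10 = 64
O → C → A → Y → G → O: 10+19+4+8+13 = 54
O → C → A → G → Y → O: 10+19+5+8+20 = 62
O → C → Y → A → G → O: 10+23+4+5+13 = 55
O → C → G → A → Y → O: 10+15+5+4+20 = 54
O → Y → A → C → G → O: 20+4+19+15+13 = 71
O → Y → C → A → G → O: 20+23+19+5+13 = 80
The minimum is 54.
One optimal route: O → C → A → Y → G → O (or its reverse).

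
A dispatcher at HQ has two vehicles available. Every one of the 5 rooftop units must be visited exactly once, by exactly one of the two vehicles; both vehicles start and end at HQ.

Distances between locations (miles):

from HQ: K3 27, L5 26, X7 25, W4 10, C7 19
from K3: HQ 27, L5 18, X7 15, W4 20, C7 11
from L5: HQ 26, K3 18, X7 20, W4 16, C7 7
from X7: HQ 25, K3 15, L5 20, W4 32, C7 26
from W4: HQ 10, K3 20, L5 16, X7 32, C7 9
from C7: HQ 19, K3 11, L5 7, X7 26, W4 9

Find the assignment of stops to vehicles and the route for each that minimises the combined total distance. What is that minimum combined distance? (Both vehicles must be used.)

104 miles — the smallest possible combined total.

Try each way of splitting the stops between the two vehicles (each non-empty) and, for each split, find the best tour for each vehicle:
  {K3} + {L5, X7, W4, C7}: 54 + 71 = 125
  {L5} + {K3, X7, W4, C7}: 52 + 70 = 122
  {K3, L5} + {X7, W4, C7}: 71 + 70 = 141
  {X7} + {K3, L5, W4, C7}: 50 + 71 = 121
  {K3, X7} + {L5, W4, C7}: 67 + 52 = 119
  {L5, X7} + {K3, W4, C7}: 71 + 57 = 128
  … (15 splits in total)
  {W4} + {K3, L5, X7, C7}: 20 + 84 = 104  ← best
Best: vehicle 1 HQ → W4 → HQ = 20; vehicle 2 HQ → L5 → C7 → K3 → X7 → HQ = 84; combined 104.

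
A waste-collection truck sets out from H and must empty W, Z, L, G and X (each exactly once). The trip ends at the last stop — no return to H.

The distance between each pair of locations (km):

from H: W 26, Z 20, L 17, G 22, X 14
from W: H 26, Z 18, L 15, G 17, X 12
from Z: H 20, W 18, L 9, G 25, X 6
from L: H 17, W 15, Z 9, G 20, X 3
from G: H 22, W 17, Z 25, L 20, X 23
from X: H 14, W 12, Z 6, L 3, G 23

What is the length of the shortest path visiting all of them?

Minimum one-way distance = 61 km.

There are 5! = 120 possible orderings.
H - W - Z - L - G - X: 26+18+9+20+23 = 96
H - W - Z - L - X - G: 26+18+9+3+23 = 79
H - W - Z - G - L - X: 26+18+25+20+3 = 92
H - W - Z - G - X - L: 26+18+25+23+3 = 95
H - W - Z - X - L - G: 26+18+6+3+20 = 73
H - W - Z - X - G - L: 26+18+6+23+20 = 93
H - W - L - Z - G - X: 26+15+9+25+23 = 98
H - W - L - Z - X - G: 26+15+9+6+23 = 79
H - W - L - G - Z - X: 26+15+20+25+6 = 92
H - W - L - G - X - Z: 26+15+20+23+6 = 90
H - W - L - X - Z - G: 26+15+3+6+25 = 75
H - W - L - X - G - Z: 26+15+3+23+25 = 92
H - W - G - Z - L - X: 26+17+25+9+3 = 80
H - W - G - Z - X - L: 26+17+25+6+3 = 77
… (106 more)
H - Z - L - X - W - G: 20+9+3+12+17 = 61  ← best
The minimum is 61.
One shortest path: H → Z → L → X → W → G.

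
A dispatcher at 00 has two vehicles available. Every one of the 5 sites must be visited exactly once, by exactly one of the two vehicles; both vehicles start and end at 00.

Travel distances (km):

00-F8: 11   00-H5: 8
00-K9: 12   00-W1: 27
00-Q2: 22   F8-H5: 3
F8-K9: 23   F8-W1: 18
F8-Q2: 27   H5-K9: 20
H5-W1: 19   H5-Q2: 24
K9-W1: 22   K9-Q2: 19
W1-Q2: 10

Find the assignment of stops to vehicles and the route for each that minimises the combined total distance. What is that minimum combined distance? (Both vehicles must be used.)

Minimum combined distance: 85 km.

Check every non-empty split of the stops between the two vehicles; for each half take its own optimal tour:
  {F8} + {H5, K9, W1, Q2}: 22 + 68 = 90
  {H5} + {F8, K9, W1, Q2}: 16 + 70 = 86
  {F8, H5} + {K9, W1, Q2}: 22 + 66 = 88
  {K9} + {F8, H5, W1, Q2}: 24 + 61 = 85
  {F8, K9} + {H5, W1, Q2}: 46 + 59 = 105
  {H5, K9} + {F8, W1, Q2}: 40 + 61 = 101
  … (15 splits in total)
Best: vehicle 1 00 → K9 → 00 = 24; vehicle 2 00 → H5 → F8 → W1 → Q2 → 00 = 61; combined 85.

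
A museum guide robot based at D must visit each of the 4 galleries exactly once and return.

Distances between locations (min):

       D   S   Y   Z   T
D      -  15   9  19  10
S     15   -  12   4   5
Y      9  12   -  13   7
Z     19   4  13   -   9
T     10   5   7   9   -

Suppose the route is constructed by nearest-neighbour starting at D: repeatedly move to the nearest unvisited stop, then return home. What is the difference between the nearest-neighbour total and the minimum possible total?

From D: Y=9, T=10, S=15, Z=19 → choose Y (9).
From Y: T=7, S=12, Z=13 → choose T (7).
From T: S=5, Z=9 → choose S (5).
From S: Z=4 → choose Z (4).
NN route D → Y → T → S → Z → D costs 44.
Optimal: D → Y → Z → S → T → D costs 41 (by enumerating all 12 distinct tours).
Excess = 44 − 41 = 3.

Excess over optimum: 3 min.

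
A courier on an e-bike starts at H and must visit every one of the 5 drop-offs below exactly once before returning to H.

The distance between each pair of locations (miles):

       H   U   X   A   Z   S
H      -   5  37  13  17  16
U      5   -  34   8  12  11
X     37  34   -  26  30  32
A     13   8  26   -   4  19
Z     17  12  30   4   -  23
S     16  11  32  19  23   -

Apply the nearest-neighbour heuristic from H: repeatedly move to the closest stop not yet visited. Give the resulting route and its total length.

109 miles along H → U → A → Z → S → X → H.

H → [U:5 / A:13 / S:16 / Z:17 / X:37] → U (5)
U → [A:8 / S:11 / Z:12 / X:34] → A (8)
A → [Z:4 / S:19 / X:26] → Z (4)
Z → [S:23 / X:30] → S (23)
S → [X:32] → X (32)
Return X→H: 37.
Total = 5 + 8 + 4 + 23 + 32 + 37 = 109.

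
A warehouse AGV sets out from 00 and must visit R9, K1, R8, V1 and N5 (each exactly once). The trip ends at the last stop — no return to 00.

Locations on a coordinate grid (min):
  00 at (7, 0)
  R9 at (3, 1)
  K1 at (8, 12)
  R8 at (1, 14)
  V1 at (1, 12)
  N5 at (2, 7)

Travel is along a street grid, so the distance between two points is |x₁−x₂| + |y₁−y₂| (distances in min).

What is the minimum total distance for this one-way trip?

There are 5! = 120 possible orderings.
00→R9→K1→R8→V1→N5: 5+16+9+2+6 = 38
00→R9→K1→R8→N5→V1: 5+16+9+8+6 = 44
00→R9→K1→V1→R8→N5: 5+16+7+2+8 = 38
00→R9→K1→V1→N5→R8: 5+16+7+6+8 = 42
00→R9→K1→N5→R8→V1: 5+16+11+8+2 = 42
00→R9→K1→N5→V1→R8: 5+16+11+6+2 = 40
00→R9→R8→K1→V1→N5: 5+15+9+7+6 = 42
00→R9→R8→K1→N5→V1: 5+15+9+11+6 = 46
00→R9→R8→V1→K1→N5: 5+15+2+7+11 = 40
00→R9→R8→V1→N5→K1: 5+15+2+6+11 = 39
00→R9→R8→N5→K1→V1: 5+15+8+11+7 = 46
00→R9→R8→N5→V1→K1: 5+15+8+6+7 = 41
00→R9→V1→K1→R8→N5: 5+13+7+9+8 = 42
00→R9→V1→K1→N5→R8: 5+13+7+11+8 = 44
… (106 more)
00→R9→N5→R8→V1→K1: 5+7+8+2+7 = 29  ← best
The minimum is 29.
One shortest path: 00 → R9 → N5 → R8 → V1 → K1.

Shortest open route: 29 min.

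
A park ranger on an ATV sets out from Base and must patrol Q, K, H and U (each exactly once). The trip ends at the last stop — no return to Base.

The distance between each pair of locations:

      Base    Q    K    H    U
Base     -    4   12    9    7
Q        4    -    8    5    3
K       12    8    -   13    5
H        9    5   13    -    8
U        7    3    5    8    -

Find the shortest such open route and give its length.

22 — the minimum one-way total.

There are 4! = 24 possible orderings.
Base→Q→K→H→U: 4+8+13+8 = 33
Base→Q→K→U→H: 4+8+5+8 = 25
Base→Q→H→K→U: 4+5+13+5 = 27
Base→Q→H→U→K: 4+5+8+5 = 22
Base→Q→U→K→H: 4+3+5+13 = 25
Base→Q→U→H→K: 4+3+8+13 = 28
Base→K→Q→H→U: 12+8+5+8 = 33
Base→K→Q→U→H: 12+8+3+8 = 31
Base→K→H→Q→U: 12+13+5+3 = 33
Base→K→H→U→Q: 12+13+8+3 = 36
Base→K→U→Q→H: 12+5+3+5 = 25
Base→K→U→H→Q: 12+5+8+5 = 30
Base→H→Q→K→U: 9+5+8+5 = 27
Base→H→Q→U→K: 9+5+3+5 = 22
… (10 more)
The minimum is 22.
One shortest path: Base → Q → H → U → K.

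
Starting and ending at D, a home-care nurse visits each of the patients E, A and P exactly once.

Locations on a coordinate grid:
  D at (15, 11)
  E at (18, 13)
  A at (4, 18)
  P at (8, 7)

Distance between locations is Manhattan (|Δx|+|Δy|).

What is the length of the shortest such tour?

Shortest round trip = 50.

D-E-A-P-D: 5+19+15+11 = 50
D-E-P-A-D: 5+16+15+18 = 54
D-A-E-P-D: 18+19+16+11 = 64
The minimum is 50.
One optimal route: D → E → A → P → D (or its reverse).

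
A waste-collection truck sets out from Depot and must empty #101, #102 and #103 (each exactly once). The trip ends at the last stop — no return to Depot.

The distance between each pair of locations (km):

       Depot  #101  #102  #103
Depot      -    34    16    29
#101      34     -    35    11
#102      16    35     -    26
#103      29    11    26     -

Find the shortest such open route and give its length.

53 km — the minimum one-way total.

There are 3! = 6 possible orderings.
Depot→#101→#102→#103: 34+35+26 = 95
Depot→#101→#103→#102: 34+11+26 = 71
Depot→#102→#101→#103: 16+35+11 = 62
Depot→#102→#103→#101: 16+26+11 = 53
Depot→#103→#101→#102: 29+11+35 = 75
Depot→#103→#102→#101: 29+26+35 = 90
The minimum is 53.
One shortest path: Depot → #102 → #103 → #101.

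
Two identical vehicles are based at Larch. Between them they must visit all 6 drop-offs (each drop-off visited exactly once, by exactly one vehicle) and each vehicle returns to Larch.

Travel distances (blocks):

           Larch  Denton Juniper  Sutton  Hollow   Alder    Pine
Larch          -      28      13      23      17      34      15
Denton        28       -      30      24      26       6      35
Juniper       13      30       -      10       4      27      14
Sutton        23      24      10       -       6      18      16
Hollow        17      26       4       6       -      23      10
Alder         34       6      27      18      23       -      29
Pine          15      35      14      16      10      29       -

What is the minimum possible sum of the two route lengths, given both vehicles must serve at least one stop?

Minimum combined distance: 105 blocks.

Try each way of splitting the stops between the two vehicles (each non-empty) and, for each split, find the best tour for each vehicle:
  {Denton} + {Juniper, Sutton, Hollow, Alder, Pine}: 56 + 85 = 141
  {Juniper} + {Denton, Sutton, Hollow, Alder, Pine}: 26 + 83 = 109
  {Denton, Juniper} + {Sutton, Hollow, Alder, Pine}: 71 + 83 = 154
  {Sutton} + {Denton, Juniper, Hollow, Alder, Pine}: 46 + 90 = 136
  {Denton, Sutton} + {Juniper, Hollow, Alder, Pine}: 75 + 84 = 159
  {Juniper, Sutton} + {Denton, Hollow, Alder, Pine}: 46 + 82 = 128
  … (31 splits in total)
  {Denton, Juniper, Sutton, Hollow, Alder} + {Pine}: 75 + 30 = 105  ← best
Best: vehicle 1 Larch → Denton → Alder → Sutton → Hollow → Juniper → Larch = 75; vehicle 2 Larch → Pine → Larch = 30; combined 105.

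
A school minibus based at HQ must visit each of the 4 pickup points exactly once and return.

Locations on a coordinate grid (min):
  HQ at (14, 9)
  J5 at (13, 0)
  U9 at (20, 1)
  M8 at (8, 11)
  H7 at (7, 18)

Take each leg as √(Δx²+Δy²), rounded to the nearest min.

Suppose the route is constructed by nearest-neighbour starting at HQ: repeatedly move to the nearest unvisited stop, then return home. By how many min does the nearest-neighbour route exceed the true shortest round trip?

HQ: M8=6, J5=9, U9=10, H7=11 ⇒ M8
M8: H7=7, J5=12, U9=16 ⇒ H7
H7: J5=19, U9=21 ⇒ J5
J5: U9=7 ⇒ U9
NN route HQ → M8 → H7 → J5 → U9 → HQ costs 49.
Optimal: HQ → U9 → J5 → M8 → H7 → HQ costs 47 (by enumerating all 12 distinct tours).
Excess = 49 − 47 = 2.

Excess over optimum: 2 min.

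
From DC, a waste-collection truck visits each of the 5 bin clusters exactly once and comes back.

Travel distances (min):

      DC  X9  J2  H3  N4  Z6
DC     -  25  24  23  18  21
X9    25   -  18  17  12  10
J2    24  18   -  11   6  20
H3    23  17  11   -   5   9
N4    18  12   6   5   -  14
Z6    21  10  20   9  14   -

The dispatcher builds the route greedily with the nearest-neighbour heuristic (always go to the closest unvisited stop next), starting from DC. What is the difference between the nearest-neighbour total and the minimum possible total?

The nearest-neighbour route is 5 min longer than optimal.

DC: N4=18, Z6=21, H3=23, J2=24, X9=25 ⇒ N4
N4: H3=5, J2=6, X9=12, Z6=14 ⇒ H3
H3: Z6=9, J2=11, X9=17 ⇒ Z6
Z6: X9=10, J2=20 ⇒ X9
X9: J2=18 ⇒ J2
NN route DC → N4 → H3 → Z6 → X9 → J2 → DC costs 84.
Optimal: DC → X9 → Z6 → H3 → J2 → N4 → DC costs 79 (by enumerating all 60 distinct tours).
Excess = 84 − 79 = 5.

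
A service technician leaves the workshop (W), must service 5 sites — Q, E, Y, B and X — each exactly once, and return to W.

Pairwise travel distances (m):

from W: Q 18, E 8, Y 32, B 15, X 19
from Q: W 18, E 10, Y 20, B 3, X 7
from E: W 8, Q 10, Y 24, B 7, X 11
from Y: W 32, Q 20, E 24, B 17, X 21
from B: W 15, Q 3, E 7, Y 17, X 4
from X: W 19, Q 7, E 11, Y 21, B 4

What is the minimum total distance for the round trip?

Minimum total distance: 78 m.

With 5 stops there are 5!/2 = 60 distinct round trips (a route and its reverse cost the same).
W → Q → E → Y → B → X → W: 18+10+24+17+4+19 = 92
W → Q → E → Y → X → B → W: 18+10+24+21+4+15 = 92
W → Q → E → B → Y → X → W: 18+10+7+17+21+19 = 92
W → Q → E → B → X → Y → W: 18+10+7+4+21+32 = 92
W → Q → E → X → Y → B → W: 18+10+11+21+17+15 = 92
W → Q → E → X → B → Y → W: 18+10+11+4+17+32 = 92
W → Q → Y → E → B → X → W: 18+20+24+7+4+19 = 92
W → Q → Y → E → X → B → W: 18+20+24+11+4+15 = 92
W → Q → Y → B → E → X → W: 18+20+17+7+11+19 = 92
W → Q → Y → B → X → E → W: 18+20+17+4+11+8 = 78
W → Q → Y → X → E → B → W: 18+20+21+11+7+15 = 92
W → Q → Y → X → B → E → W: 18+20+21+4+7+8 = 78
W → Q → B → E → Y → X → W: 18+3+7+24+21+19 = 92
W → Q → B → E → X → Y → W: 18+3+7+11+21+32 = 92
… (46 more)
The minimum is 78.
One optimal route: W → Q → Y → B → X → E → W (or its reverse).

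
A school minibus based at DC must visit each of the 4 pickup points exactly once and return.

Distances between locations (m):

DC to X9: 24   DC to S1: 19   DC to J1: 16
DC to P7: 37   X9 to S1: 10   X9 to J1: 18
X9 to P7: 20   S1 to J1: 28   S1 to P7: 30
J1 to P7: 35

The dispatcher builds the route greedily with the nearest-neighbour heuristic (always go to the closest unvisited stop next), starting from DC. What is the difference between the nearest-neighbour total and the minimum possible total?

Excess over optimum: 11 m.

From DC: J1=16, S1=19, X9=24, P7=37 → choose J1 (16).
From J1: X9=18, S1=28, P7=35 → choose X9 (18).
From X9: S1=10, P7=20 → choose S1 (10).
From S1: P7=30 → choose P7 (30).
NN route DC → J1 → X9 → S1 → P7 → DC costs 111.
Optimal: DC → S1 → X9 → P7 → J1 → DC costs 100 (by enumerating all 12 distinct tours).
Excess = 111 − 100 = 11.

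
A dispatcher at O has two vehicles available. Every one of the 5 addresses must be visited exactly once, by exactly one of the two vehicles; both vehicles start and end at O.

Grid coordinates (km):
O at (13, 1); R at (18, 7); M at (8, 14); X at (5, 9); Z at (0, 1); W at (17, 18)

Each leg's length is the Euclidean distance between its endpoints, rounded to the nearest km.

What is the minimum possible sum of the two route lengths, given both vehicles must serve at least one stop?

71 km — the smallest possible combined total.

Check every non-empty split of the stops between the two vehicles; for each half take its own optimal tour:
  {R} + {M, X, Z, W}: 16 + 55 = 71
  {M} + {R, X, Z, W}: 28 + 56 = 84
  {R, M} + {X, Z, W}: 34 + 54 = 88
  {X} + {R, M, Z, W}: 22 + 57 = 79
  {R, X} + {M, Z, W}: 32 + 55 = 87
  {M, X} + {R, Z, W}: 31 + 56 = 87
  … (15 splits in total)
Best: vehicle 1 O → R → O = 16; vehicle 2 O → Z → X → M → W → O = 55; combined 71.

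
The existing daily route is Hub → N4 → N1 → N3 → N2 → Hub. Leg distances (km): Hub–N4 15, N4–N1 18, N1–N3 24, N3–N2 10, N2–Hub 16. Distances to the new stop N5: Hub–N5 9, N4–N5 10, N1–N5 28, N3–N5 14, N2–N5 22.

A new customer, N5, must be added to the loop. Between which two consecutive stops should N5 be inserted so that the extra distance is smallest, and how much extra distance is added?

Adding 4 km by placing N5 on the Hub–N4 leg.

Insertion cost between consecutive stops i–j is d(i,N5) + d(N5,j) − d(i,j):
  between Hub and N4: 9 + 10 − 15 = 4
  between N4 and N1: 10 + 28 − 18 = 20
  between N1 and N3: 28 + 14 − 24 = 18
  between N3 and N2: 14 + 22 − 10 = 26
  between N2 and Hub: 22 + 9 − 16 = 15
Cheapest insertion is between Hub and N4, adding 4.
New total = 83 + 4 = 87.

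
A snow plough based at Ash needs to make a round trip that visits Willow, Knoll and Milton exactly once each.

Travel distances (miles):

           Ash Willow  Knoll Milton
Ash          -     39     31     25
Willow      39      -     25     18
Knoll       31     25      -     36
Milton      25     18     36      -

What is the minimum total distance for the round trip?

Minimum total distance: 99 miles.

With 3 stops there are 3!/2 = 3 distinct round trips (a route and its reverse cost the same).
Ash-Willow-Knoll-Milton-Ash: 39+25+36+25 = 125
Ash-Willow-Milton-Knoll-Ash: 39+18+36+31 = 124
Ash-Knoll-Willow-Milton-Ash: 31+25+18+25 = 99
The minimum is 99.
One optimal route: Ash → Knoll → Willow → Milton → Ash (or its reverse).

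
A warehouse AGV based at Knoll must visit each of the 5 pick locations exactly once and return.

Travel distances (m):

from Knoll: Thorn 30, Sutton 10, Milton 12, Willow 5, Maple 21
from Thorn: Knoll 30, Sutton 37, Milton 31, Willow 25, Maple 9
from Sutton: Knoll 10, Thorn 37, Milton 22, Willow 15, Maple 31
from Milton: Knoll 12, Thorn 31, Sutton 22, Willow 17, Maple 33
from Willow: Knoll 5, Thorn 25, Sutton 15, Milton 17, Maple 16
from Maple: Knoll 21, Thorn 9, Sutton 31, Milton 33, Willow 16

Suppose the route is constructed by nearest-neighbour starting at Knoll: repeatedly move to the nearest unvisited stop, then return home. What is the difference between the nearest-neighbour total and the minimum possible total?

Knoll: Willow=5, Sutton=10, Milton=12, Maple=21, Thorn=30 ⇒ Willow
Willow: Sutton=15, Maple=16, Milton=17, Thorn=25 ⇒ Sutton
Sutton: Milton=22, Maple=31, Thorn=37 ⇒ Milton
Milton: Thorn=31, Maple=33 ⇒ Thorn
Thorn: Maple=9 ⇒ Maple
NN route Knoll → Willow → Sutton → Milton → Thorn → Maple → Knoll costs 103.
Optimal: Knoll → Sutton → Milton → Thorn → Maple → Willow → Knoll costs 93 (by enumerating all 60 distinct tours).
Excess = 103 − 93 = 10.

The nearest-neighbour route is 10 m longer than optimal.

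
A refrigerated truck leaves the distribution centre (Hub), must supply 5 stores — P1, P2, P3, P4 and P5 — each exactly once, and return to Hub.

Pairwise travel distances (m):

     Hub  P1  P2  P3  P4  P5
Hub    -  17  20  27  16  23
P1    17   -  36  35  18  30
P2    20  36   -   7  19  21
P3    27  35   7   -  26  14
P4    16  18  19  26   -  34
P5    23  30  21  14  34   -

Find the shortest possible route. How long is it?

Hub - P1 - P2 - P3 - P4 - P5 - Hub: 17+36+7+26+34+23 = 143
Hub - P1 - P2 - P3 - P5 - P4 - Hub: 17+36+7+14+34+16 = 124
Hub - P1 - P2 - P4 - P3 - P5 - Hub: 17+36+19+26+14+23 = 135
Hub - P1 - P2 - P4 - P5 - P3 - Hub: 17+36+19+34+14+27 = 147
Hub - P1 - P2 - P5 - P3 - P4 - Hub: 17+36+21+14+26+16 = 130
Hub - P1 - P2 - P5 - P4 - P3 - Hub: 17+36+21+34+26+27 = 161
Hub - P1 - P3 - P2 - P4 - P5 - Hub: 17+35+7+19+34+23 = 135
Hub - P1 - P3 - P2 - P5 - P4 - Hub: 17+35+7+21+34+16 = 130
Hub - P1 - P3 - P4 - P2 - P5 - Hub: 17+35+26+19+21+23 = 141
Hub - P1 - P3 - P4 - P5 - P2 - Hub: 17+35+26+34+21+20 = 153
Hub - P1 - P3 - P5 - P2 - P4 - Hub: 17+35+14+21+19+16 = 122
Hub - P1 - P3 - P5 - P4 - P2 - Hub: 17+35+14+34+19+20 = 139
Hub - P1 - P4 - P2 - P3 - P5 - Hub: 17+18+19+7+14+23 = 98
Hub - P1 - P4 - P2 - P5 - P3 - Hub: 17+18+19+21+14+27 = 116
… (46 more)
The minimum is 98.
One optimal route: Hub → P1 → P4 → P2 → P3 → P5 → Hub (or its reverse).

Shortest round trip = 98 m.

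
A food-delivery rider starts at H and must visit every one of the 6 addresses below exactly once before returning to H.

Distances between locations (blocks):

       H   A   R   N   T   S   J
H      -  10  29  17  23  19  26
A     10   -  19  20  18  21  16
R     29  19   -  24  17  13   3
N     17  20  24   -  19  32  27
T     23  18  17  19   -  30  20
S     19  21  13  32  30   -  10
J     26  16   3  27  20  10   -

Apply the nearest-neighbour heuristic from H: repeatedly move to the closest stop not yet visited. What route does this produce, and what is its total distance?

Nearest-neighbour total = 108 blocks; route H → A → J → R → S → T → N → H.

From H: distances to unvisited — A=10, N=17, S=19, T=23, J=26, R=29. Nearest is A (10).
From A: distances to unvisited — J=16, T=18, R=19, N=20, S=21. Nearest is J (16).
From J: distances to unvisited — R=3, S=10, T=20, N=27. Nearest is R (3).
From R: distances to unvisited — S=13, T=17, N=24. Nearest is S (13).
From S: distances to unvisited — T=30, N=32. Nearest is T (30).
From T: distances to unvisited — N=19. Nearest is N (19).
Return N→H: 17.
Total = 10 + 16 + 3 + 13 + 30 + 19 + 17 = 108.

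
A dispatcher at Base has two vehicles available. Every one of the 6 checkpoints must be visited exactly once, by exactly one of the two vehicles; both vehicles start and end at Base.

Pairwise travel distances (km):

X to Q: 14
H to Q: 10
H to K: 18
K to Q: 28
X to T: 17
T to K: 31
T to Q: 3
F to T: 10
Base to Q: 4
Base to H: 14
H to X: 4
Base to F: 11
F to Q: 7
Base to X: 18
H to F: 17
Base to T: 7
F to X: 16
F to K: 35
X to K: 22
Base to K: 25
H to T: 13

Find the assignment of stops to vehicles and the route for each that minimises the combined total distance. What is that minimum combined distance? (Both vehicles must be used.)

Check every non-empty split of the stops between the two vehicles; for each half take its own optimal tour:
  {H} + {F, X, T, K, Q}: 28 + 80 = 108
  {F} + {H, X, T, K, Q}: 22 + 71 = 93
  {H, F} + {X, T, K, Q}: 42 + 71 = 113
  {X} + {H, F, T, K, Q}: 36 + 77 = 113
  {H, X} + {F, T, K, Q}: 36 + 77 = 113
  {F, X} + {H, T, K, Q}: 45 + 63 = 108
  … (31 splits in total)
  {T} + {H, F, X, K, Q}: 14 + 74 = 88  ← best
Best: vehicle 1 Base → T → Base = 14; vehicle 2 Base → K → H → X → F → Q → Base = 74; combined 88.

Minimum combined distance: 88 km.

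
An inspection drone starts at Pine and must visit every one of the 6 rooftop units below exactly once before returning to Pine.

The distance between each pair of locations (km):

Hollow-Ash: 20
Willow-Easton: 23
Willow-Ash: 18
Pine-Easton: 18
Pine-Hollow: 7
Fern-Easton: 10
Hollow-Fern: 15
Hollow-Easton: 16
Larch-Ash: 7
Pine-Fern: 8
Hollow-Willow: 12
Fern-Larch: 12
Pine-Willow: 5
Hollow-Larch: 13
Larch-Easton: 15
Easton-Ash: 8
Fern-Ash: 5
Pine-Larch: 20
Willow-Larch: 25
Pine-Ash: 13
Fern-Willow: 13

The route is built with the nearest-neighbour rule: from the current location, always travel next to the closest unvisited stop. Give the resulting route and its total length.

Total distance 70 km via the nearest-neighbour route Pine → Willow → Hollow → Larch → Ash → Fern → Easton → Pine.

At Pine the remaining stops are Willow 5, Hollow 7, Fern 8, Ash 13, Easton 18, Larch 20; go to Willow.
At Willow the remaining stops are Hollow 12, Fern 13, Ash 18, Easton 23, Larch 25; go to Hollow.
At Hollow the remaining stops are Larch 13, Fern 15, Easton 16, Ash 20; go to Larch.
At Larch the remaining stops are Ash 7, Fern 12, Easton 15; go to Ash.
At Ash the remaining stops are Fern 5, Easton 8; go to Fern.
At Fern the remaining stops are Easton 10; go to Easton.
Return Easton→Pine: 18.
Total = 5 + 12 + 13 + 7 + 5 + 10 + 18 = 70.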